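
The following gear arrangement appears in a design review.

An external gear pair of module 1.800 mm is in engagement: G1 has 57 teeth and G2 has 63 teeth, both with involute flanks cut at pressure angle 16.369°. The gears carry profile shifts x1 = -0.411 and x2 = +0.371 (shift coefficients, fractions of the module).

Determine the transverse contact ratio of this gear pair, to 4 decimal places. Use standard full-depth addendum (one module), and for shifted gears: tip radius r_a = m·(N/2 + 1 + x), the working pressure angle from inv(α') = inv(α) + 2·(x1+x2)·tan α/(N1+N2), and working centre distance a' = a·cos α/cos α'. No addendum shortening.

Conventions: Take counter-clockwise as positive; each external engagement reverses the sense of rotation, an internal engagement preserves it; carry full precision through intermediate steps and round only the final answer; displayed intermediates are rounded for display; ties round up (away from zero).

2.0171

recognized (one external pair, fixed centres): single-mesh tooth geometry, m = 1.800, N1 = 57, N2 = 63
base radii: r_b1 = 49.220636, r_b2 = 54.401756
tip radii: r_a1 = 52.360200, r_a2 = 59.167800
inv(α') = inv(16.369°) + 2·(-0.411+0.371)·tan α/(57+63) = 0.00783942  ⇒  α' = 16.23785°
a' = a·cos α / cos α' = 108.0000·cos 16.369°/cos 16.23785° = 107.927719
action lengths: √(r_a1²−r_b1²) = 17.858317, √(r_a2²−r_b2²) = 23.265371
base pitch p_b = π·m·cos α = 5.425656
CR = (17.858317 + 23.265371 − 107.927719·sin 16.23785°)/5.425656 = 2.017149
contact ratio ≈ 2.0171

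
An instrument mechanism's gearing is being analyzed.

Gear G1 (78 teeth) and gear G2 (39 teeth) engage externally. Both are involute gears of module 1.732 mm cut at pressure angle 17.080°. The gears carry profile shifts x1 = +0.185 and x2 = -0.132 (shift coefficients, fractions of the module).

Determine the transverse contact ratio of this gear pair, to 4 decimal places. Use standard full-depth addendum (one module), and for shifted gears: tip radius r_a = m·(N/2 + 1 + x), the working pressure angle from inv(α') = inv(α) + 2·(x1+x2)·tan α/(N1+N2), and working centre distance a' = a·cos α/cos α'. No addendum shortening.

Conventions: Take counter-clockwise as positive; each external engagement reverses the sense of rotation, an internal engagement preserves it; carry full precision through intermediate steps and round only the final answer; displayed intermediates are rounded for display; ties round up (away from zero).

class = single-mesh tooth geometry [involute pair 78T × 39T, m = 1.732]
base radii: r_b1 = 64.568836, r_b2 = 32.284418
tip radii: r_a1 = 69.600420, r_a2 = 35.277376
inv(α') = inv(17.080°) + 2·(+0.185-0.132)·tan α/(78+39) = 0.00943424  ⇒  α' = 17.24720°
a' = a·cos α / cos α' = 101.3220·cos 17.080°/cos 17.24720° = 101.413361
action lengths: √(r_a1²−r_b1²) = 25.982377, √(r_a2²−r_b2²) = 14.220043
base pitch p_b = π·m·cos α = 5.201256
CR = (25.982377 + 14.220043 − 101.413361·sin 17.24720°)/5.201256 = 1.948352
contact ratio ≈ 1.9484

1.9484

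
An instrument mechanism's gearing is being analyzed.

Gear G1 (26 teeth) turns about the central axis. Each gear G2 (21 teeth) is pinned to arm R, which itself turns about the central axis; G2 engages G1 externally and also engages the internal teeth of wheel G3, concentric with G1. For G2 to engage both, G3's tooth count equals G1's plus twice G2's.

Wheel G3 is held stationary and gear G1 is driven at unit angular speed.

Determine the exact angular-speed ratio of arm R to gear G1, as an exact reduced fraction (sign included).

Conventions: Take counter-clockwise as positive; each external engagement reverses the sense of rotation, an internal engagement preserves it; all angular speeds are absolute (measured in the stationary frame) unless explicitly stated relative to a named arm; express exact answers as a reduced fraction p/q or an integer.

recognized (axles ride arm R): planetary set, 26/21/68 teeth
ring teeth: 26 + 2·21 = 68
26(ω_sun−ω_arm) = −68(ω_ring−ω_arm),  ω_ring = 0, ω_sun = 1
26(1−ω_arm) = −68(0−ω_arm)  ⇒  94·ω_arm = 26  ⇒  ω_arm = 13/47
ω_out/ω_in = 13/47

13/47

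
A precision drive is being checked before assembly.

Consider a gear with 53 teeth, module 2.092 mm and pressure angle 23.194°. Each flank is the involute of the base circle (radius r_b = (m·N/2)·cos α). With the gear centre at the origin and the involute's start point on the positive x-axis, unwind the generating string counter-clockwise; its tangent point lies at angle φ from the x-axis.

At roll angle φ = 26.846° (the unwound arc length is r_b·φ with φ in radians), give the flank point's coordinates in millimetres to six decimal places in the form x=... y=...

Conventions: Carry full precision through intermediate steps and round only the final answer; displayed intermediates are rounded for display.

class = single-mesh tooth geometry [base-circle involute, m = 2.092, 53T]
pitch radius r_p = m·N/2 = 2.092·53/2 = 55.438000
base radius r_b = r_p·cos α = 55.438000·cos 23.194° = 50.957312
roll angle φ = 26.846° = 0.46855109 rad
x = r_b·(cos φ + φ·sin φ) = 56.247619
y = r_b·(sin φ − φ·cos φ) = 1.709195

x=56.247619 y=1.709195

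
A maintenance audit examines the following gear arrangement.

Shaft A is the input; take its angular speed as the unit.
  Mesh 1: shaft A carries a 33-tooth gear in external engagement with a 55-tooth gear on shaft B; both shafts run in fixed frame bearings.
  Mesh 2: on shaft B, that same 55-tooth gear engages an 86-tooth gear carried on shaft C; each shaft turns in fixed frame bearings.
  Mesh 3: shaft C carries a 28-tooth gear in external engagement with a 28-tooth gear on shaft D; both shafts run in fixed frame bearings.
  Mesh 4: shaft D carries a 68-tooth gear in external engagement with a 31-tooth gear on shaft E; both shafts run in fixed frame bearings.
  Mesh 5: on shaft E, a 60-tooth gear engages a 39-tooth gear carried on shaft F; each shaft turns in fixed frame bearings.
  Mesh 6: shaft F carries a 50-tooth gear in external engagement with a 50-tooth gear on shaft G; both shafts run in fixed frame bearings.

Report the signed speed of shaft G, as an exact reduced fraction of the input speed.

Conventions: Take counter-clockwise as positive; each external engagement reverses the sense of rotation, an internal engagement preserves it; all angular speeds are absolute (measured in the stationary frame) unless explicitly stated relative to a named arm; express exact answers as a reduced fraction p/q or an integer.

6-mesh fixed-axis compound train (all bearings frame-fixed)
mesh 1 [33T→55T]: |ω|/ω_in = 1×33/55 = 3/5, sense flips to −
mesh 2 [55T→86T]: |ω|/ω_in = (3/5)×55/86 = 33/86, sense flips to +
mesh 3 [28T→28T]: |ω|/ω_in = (33/86)×28/28 = 33/86, sense flips to −
mesh 4 [68T→31T]: |ω|/ω_in = (33/86)×68/31 = 1122/1333, sense flips to +
mesh 5 [60T→39T]: |ω|/ω_in = (1122/1333)×60/39 = 22440/17329, sense flips to −
mesh 6 [50T→50T]: |ω|/ω_in = (22440/17329)×50/50 = 22440/17329, sense flips to +
signed output speed (× input speed) = 22440/17329

22440/17329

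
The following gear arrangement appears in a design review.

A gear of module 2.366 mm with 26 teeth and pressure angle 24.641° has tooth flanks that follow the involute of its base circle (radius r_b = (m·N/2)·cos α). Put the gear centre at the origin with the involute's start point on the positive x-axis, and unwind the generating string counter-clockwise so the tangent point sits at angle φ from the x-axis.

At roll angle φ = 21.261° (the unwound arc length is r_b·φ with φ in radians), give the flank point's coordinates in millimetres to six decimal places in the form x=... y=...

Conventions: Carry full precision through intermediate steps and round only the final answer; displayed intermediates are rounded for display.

single-mesh involute tooth geometry (26T wheel at module 2.366)
pitch radius r_p = m·N/2 = 2.366·26/2 = 30.758000
base radius r_b = r_p·cos α = 30.758000·cos 24.641° = 27.957115
roll angle φ = 21.261° = 0.37107445 rad
x = r_b·(cos φ + φ·sin φ) = 29.816156
y = r_b·(sin φ − φ·cos φ) = 0.469637

x=29.816156 y=0.469637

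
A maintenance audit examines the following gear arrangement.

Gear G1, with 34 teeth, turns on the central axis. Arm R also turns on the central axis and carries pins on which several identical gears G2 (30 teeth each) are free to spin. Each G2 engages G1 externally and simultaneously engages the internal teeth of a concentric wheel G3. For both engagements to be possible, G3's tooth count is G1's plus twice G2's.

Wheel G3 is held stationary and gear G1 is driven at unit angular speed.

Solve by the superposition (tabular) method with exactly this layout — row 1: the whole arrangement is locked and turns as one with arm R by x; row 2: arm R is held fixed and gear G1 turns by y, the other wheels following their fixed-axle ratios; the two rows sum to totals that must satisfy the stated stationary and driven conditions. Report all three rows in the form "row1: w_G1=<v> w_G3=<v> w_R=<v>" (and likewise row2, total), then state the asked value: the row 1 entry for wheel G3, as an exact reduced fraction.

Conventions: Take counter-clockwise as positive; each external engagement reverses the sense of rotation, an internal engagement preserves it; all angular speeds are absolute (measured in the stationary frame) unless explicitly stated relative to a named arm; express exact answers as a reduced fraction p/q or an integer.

topology: planetary set — G1 34T / G2 30T / G3 94T, arm = carrier (Willis)
row 1 — lock + rotate with arm: ω_sun = ω_ring = ω_arm = x
row 2: sun turns y, ring = −(34/94)·y, arm 0
boundary: total ω_ring = x − (34/94)·y = 0 and total ω_sun = x + y = 1  ⇒  y = 47/64, x = 17/64
row 2 ring = −(34/94)·47/64 = -17/64
totals (row 1 + row 2): sun 17/64 + 47/64 = 1, ring 17/64 + (-17/64) = 0, arm 17/64 + 0 = 17/64
asked cell (row1, ring) = 17/64

row1: w_G1=17/64 w_G3=17/64 w_R=17/64
row2: w_G1=47/64 w_G3=-17/64 w_R=0
total: w_G1=1 w_G3=0 w_R=17/64
asked value: 17/64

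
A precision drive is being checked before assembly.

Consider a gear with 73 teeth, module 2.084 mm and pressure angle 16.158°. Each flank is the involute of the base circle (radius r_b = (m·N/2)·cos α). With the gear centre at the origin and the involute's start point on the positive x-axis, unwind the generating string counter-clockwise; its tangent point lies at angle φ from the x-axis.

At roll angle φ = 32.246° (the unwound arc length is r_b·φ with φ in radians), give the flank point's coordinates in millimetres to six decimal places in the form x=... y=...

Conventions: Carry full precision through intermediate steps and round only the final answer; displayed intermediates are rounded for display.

single-mesh involute tooth geometry (73T wheel at module 2.084)
pitch radius r_p = m·N/2 = 2.084·73/2 = 76.066000
base radius r_b = r_p·cos α = 76.066000·cos 16.158° = 73.061236
roll angle φ = 32.246° = 0.56279887 rad
x = r_b·(cos φ + φ·sin φ) = 83.731792
y = r_b·(sin φ − φ·cos φ) = 4.205393

x=83.731792 y=4.205393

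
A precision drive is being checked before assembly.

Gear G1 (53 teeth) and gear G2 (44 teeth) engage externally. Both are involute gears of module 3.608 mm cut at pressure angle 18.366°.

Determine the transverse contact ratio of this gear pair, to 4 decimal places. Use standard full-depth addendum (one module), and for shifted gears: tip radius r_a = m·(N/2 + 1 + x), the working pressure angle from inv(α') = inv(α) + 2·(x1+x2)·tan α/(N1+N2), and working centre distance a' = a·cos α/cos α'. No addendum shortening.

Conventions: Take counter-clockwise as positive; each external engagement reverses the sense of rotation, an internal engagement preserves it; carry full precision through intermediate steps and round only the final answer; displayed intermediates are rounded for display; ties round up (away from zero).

single-mesh involute tooth geometry (53T engaging 44T at module 3.608)
base radii: r_b1 = 90.741826, r_b2 = 75.332837
tip radii: r_a1 = 99.220000, r_a2 = 82.984000
no profile shift: α' = α, a' = a
action lengths: √(r_a1²−r_b1²) = 40.131401, √(r_a2²−r_b2²) = 34.803849
base pitch p_b = π·m·cos α = 10.757504
CR = (40.131401 + 34.803849 − 174.988000·sin 18.36600°)/10.757504 = 1.840483
contact ratio ≈ 1.8405

1.8405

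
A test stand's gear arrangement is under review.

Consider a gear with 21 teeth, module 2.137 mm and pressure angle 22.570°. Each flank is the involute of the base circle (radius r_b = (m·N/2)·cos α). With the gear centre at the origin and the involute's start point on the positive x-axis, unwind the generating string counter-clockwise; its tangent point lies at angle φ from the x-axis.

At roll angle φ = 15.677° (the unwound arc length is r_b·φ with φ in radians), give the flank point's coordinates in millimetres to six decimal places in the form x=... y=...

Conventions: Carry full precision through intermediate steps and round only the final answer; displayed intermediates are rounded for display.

x=21.481112 y=0.140422

single-mesh involute tooth geometry (21T wheel at module 2.137)
pitch radius r_p = m·N/2 = 2.137·21/2 = 22.438500
base radius r_b = r_p·cos α = 22.438500·cos 22.570° = 20.719965
roll angle φ = 15.677° = 0.27361527 rad
x = r_b·(cos φ + φ·sin φ) = 21.481112
y = r_b·(sin φ − φ·cos φ) = 0.140422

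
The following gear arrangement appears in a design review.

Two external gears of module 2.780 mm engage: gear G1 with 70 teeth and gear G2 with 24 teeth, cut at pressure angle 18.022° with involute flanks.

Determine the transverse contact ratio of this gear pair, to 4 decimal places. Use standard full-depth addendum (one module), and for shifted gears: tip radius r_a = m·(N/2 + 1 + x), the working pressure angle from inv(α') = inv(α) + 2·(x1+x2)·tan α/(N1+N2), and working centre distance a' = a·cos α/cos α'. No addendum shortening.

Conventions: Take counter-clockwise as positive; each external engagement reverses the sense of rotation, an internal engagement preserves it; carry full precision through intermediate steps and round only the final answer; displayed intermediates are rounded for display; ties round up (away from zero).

class = single-mesh tooth geometry [involute pair 70T × 24T, m = 2.780]
base radii: r_b1 = 92.526247, r_b2 = 31.723285
tip radii: r_a1 = 100.080000, r_a2 = 36.140000
no profile shift: α' = α, a' = a
action lengths: √(r_a1²−r_b1²) = 38.143151, √(r_a2²−r_b2²) = 17.312793
base pitch p_b = π·m·cos α = 8.305137
CR = (38.143151 + 17.312793 − 130.660000·sin 18.02200°)/8.305137 = 1.809973
contact ratio ≈ 1.8100

1.8100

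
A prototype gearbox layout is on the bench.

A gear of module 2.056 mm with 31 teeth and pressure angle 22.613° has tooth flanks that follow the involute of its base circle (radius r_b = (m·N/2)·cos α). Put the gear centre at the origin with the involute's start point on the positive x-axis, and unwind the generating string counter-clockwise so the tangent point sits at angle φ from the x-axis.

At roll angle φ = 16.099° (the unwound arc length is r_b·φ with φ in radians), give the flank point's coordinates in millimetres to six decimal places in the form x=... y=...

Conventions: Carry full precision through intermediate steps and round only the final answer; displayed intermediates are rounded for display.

x=30.556543 y=0.215819

recognized (one wheel, involute flank): single-mesh tooth geometry, m = 2.056, N = 31
pitch radius r_p = m·N/2 = 2.056·31/2 = 31.868000
base radius r_b = r_p·cos α = 31.868000·cos 22.613° = 29.418084
roll angle φ = 16.099° = 0.28098056 rad
x = r_b·(cos φ + φ·sin φ) = 30.556543
y = r_b·(sin φ − φ·cos φ) = 0.215819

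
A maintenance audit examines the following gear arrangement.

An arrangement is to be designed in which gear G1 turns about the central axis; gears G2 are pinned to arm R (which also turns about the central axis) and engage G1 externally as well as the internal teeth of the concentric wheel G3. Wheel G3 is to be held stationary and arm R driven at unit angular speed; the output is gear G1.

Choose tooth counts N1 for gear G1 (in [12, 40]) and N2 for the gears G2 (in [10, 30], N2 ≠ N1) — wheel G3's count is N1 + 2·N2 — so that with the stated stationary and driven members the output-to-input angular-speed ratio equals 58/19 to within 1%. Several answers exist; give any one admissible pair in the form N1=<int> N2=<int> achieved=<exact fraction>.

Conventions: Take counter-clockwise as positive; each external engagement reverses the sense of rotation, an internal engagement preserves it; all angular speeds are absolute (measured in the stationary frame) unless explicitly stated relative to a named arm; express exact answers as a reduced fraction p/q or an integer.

N1=19 N2=10 achieved=58/19

topology: planetary set — design target 58/19, arm = carrier (Willis)
Willis with ω_ring = 0: ω_sun/ω_arm = (N1+N3)/N1; set equal to 58/19  ⇒  N3/N1 = 58/19 − 1 = 39/19
N3 = N1 + 2·N2  ⇒  N2/N1 = (N3/N1 − 1)/2 = (39/19 − 1)/2 = 10/19
smallest multiple with N1 ≥ 12 and N2 ≥ 10: k = 1  ⇒  N1 = 1·19 = 19, N2 = 1·10 = 10 (N1 ≤ 40, N2 ≤ 30, N2 ≠ N1 ✓), N3 = 19 + 2·10 = 39
check: (N1+N3)/N1 with N1 = 19, N3 = 39 gives 58/19; |achieved − target| = 0 ≤ 29/950 ✓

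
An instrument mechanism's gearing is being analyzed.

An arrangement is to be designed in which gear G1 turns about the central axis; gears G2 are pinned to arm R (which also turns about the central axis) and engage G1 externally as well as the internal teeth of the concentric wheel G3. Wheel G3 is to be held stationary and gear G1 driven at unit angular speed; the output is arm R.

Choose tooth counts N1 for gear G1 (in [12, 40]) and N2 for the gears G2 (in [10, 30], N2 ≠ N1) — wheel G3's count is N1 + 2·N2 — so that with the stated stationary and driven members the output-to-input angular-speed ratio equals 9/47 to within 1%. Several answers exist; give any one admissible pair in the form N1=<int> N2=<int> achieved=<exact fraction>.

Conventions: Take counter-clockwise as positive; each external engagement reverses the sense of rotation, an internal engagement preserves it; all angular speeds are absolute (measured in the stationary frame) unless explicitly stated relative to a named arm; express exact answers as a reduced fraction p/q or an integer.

N1=18 N2=29 achieved=9/47

topology: planetary set — design target 9/47, arm = carrier (Willis)
Willis with ω_ring = 0: ω_arm/ω_sun = N1/(N1+N3); set equal to 9/47  ⇒  N3/N1 = 1/(9/47) − 1 = 38/9
N3 = N1 + 2·N2  ⇒  N2/N1 = (N3/N1 − 1)/2 = (38/9 − 1)/2 = 29/18
smallest multiple with N1 ≥ 12 and N2 ≥ 10: k = 1  ⇒  N1 = 1·18 = 18, N2 = 1·29 = 29 (N1 ≤ 40, N2 ≤ 30, N2 ≠ N1 ✓), N3 = 18 + 2·29 = 76
check: N1/(N1+N3) with N1 = 18, N3 = 76 gives 9/47; |achieved − target| = 0 ≤ 9/4700 ✓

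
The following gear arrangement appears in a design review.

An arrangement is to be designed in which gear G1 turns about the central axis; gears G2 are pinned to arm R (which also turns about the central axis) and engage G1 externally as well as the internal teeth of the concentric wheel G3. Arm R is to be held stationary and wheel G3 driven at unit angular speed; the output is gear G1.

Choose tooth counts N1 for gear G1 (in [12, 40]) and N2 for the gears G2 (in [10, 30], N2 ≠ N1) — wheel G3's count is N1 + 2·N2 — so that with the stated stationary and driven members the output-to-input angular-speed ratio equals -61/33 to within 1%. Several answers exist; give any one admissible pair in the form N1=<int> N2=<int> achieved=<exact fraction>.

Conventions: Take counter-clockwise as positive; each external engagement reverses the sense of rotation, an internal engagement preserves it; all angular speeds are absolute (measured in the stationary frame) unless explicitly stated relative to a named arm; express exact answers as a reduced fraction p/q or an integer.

N1=33 N2=14 achieved=-61/33

planetary set to be sized for -61/33 (Willis relation)
Willis with ω_arm = 0: ω_sun/ω_ring = −N3/N1; set equal to -61/33  ⇒  N3/N1 = −(-61/33) = 61/33
N3 = N1 + 2·N2  ⇒  N2/N1 = (N3/N1 − 1)/2 = (61/33 − 1)/2 = 14/33
smallest multiple with N1 ≥ 12 and N2 ≥ 10: k = 1  ⇒  N1 = 1·33 = 33, N2 = 1·14 = 14 (N1 ≤ 40, N2 ≤ 30, N2 ≠ N1 ✓), N3 = 33 + 2·14 = 61
check: −N3/N1 with N1 = 33, N3 = 61 gives -61/33; |achieved − target| = 0 ≤ 61/3300 ✓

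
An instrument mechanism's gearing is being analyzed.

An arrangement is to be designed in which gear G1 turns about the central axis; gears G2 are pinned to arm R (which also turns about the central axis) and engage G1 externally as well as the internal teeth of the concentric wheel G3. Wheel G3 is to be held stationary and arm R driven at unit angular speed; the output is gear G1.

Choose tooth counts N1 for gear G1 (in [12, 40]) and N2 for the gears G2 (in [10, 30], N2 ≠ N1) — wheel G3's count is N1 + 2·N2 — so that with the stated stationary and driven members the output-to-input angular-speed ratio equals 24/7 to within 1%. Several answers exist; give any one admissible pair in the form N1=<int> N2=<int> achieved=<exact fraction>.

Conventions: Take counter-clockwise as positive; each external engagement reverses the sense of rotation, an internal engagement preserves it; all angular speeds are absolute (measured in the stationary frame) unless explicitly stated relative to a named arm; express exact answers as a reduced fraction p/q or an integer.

N1=14 N2=10 achieved=24/7

class = planetary set [ratio 24/7 wanted; Willis about the carrier]
Willis with ω_ring = 0: ω_sun/ω_arm = (N1+N3)/N1; set equal to 24/7  ⇒  N3/N1 = 24/7 − 1 = 17/7
N3 = N1 + 2·N2  ⇒  N2/N1 = (N3/N1 − 1)/2 = (17/7 − 1)/2 = 5/7
smallest multiple with N1 ≥ 12 and N2 ≥ 10: k = 2  ⇒  N1 = 2·7 = 14, N2 = 2·5 = 10 (N1 ≤ 40, N2 ≤ 30, N2 ≠ N1 ✓), N3 = 14 + 2·10 = 34
check: (N1+N3)/N1 with N1 = 14, N3 = 34 gives 24/7; |achieved − target| = 0 ≤ 6/175 ✓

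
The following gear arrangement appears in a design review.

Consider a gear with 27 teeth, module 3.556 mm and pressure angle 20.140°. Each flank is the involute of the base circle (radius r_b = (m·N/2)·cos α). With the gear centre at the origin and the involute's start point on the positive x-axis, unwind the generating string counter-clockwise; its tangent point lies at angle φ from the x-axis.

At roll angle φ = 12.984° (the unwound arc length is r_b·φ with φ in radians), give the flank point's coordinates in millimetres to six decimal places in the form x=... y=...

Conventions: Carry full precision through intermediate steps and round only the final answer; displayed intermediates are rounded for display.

topology: single-mesh involute geometry — m = 3.556, N = 27
pitch radius r_p = m·N/2 = 3.556·27/2 = 48.006000
base radius r_b = r_p·cos α = 48.006000·cos 20.140° = 45.070630
roll angle φ = 12.984° = 0.22661355 rad
x = r_b·(cos φ + φ·sin φ) = 46.213087
y = r_b·(sin φ − φ·cos φ) = 0.173939

x=46.213087 y=0.173939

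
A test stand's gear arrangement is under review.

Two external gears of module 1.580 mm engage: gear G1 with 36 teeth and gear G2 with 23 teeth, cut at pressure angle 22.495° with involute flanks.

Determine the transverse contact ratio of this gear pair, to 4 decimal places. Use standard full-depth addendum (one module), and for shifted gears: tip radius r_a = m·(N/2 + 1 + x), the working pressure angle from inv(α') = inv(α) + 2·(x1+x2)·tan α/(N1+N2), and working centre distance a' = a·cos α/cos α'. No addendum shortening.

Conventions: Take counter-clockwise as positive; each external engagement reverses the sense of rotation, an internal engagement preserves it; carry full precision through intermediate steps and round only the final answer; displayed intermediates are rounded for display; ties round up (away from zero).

class = single-mesh tooth geometry [involute pair 36T × 23T, m = 1.580]
base radii: r_b1 = 26.276084, r_b2 = 16.787498
tip radii: r_a1 = 30.020000, r_a2 = 19.750000
no profile shift: α' = α, a' = a
action lengths: √(r_a1²−r_b1²) = 14.517845, √(r_a2²−r_b2²) = 10.403962
base pitch p_b = π·m·cos α = 4.586042
CR = (14.517845 + 10.403962 − 46.610000·sin 22.49500°)/4.586042 = 1.545710
contact ratio ≈ 1.5457

1.5457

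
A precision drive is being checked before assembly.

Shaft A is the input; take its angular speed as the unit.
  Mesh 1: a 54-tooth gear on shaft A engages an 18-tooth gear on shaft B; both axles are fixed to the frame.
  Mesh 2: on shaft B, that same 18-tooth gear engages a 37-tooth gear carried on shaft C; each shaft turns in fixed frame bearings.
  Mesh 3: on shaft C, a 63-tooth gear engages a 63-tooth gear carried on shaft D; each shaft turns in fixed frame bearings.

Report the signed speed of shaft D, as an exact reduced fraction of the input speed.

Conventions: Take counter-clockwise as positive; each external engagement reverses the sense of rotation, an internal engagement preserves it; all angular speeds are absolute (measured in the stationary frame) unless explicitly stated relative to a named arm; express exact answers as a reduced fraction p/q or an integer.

3-mesh fixed-axis compound train (all bearings frame-fixed)
mesh 1 [54T→18T]: |ω|/ω_in = 1×54/18 = 3, sense flips to −
mesh 2 [18T→37T]: |ω|/ω_in = 3×18/37 = 54/37, sense flips to +
mesh 3 [63T→63T]: |ω|/ω_in = (54/37)×63/63 = 54/37, sense flips to −
signed output speed (× input speed) = -54/37

-54/37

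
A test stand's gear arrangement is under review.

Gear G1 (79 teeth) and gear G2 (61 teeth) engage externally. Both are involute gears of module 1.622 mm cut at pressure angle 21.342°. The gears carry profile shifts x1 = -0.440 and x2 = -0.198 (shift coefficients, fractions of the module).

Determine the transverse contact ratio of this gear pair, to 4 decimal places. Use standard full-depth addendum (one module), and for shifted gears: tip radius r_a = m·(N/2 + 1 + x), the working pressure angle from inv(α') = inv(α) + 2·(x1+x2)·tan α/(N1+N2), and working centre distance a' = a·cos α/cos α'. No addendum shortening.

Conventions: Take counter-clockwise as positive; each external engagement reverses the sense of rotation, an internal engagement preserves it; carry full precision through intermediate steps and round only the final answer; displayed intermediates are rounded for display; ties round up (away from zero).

single-mesh involute tooth geometry (79T engaging 61T at module 1.622)
base radii: r_b1 = 59.675449, r_b2 = 46.078511
tip radii: r_a1 = 64.977320, r_a2 = 50.771844
inv(α') = inv(21.342°) + 2·(-0.440-0.198)·tan α/(79+61) = 0.01467904  ⇒  α' = 19.90202°
a' = a·cos α / cos α' = 113.5400·cos 21.342°/cos 19.90202° = 112.471172
action lengths: √(r_a1²−r_b1²) = 25.707837, √(r_a2²−r_b2²) = 21.320200
base pitch p_b = π·m·cos α = 4.746227
CR = (25.707837 + 21.320200 − 112.471172·sin 19.90202°)/4.746227 = 1.841764
contact ratio ≈ 1.8418

1.8418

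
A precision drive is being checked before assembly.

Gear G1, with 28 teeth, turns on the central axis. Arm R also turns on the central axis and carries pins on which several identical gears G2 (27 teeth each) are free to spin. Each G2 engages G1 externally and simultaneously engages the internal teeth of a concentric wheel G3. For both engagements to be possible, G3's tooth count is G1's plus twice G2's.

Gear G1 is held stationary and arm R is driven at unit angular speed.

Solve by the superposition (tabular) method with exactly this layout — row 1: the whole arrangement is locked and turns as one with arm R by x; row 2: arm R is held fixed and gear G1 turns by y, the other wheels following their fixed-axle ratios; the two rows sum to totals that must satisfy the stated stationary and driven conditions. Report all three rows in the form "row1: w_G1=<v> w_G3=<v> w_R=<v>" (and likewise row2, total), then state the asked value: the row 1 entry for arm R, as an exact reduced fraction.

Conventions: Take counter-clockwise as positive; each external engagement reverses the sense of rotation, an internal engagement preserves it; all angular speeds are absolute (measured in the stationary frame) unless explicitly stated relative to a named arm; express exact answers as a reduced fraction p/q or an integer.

row1: w_G1=1 w_G3=1 w_R=1
row2: w_G1=-1 w_G3=14/41 w_R=0
total: w_G1=0 w_G3=55/41 w_R=1
asked value: 1

class = planetary set [G3 = 28+2·27 = 82; Willis about the carrier]
row 1 — lock + rotate with arm: ω_sun = ω_ring = ω_arm = x
row 2 — arm fixed, fixed-axis ratios: sun y, ring −(28/82)·y, arm 0
boundary: total ω_sun = x + y = 0 and total ω_arm = x = 1  ⇒  y = -1, x = 1
row 2 ring = −(28/82)·(-1) = 14/41
totals (row 1 + row 2): sun 1 + (-1) = 0, ring 1 + 14/41 = 55/41, arm 1 + 0 = 1
asked cell (row1, arm) = 1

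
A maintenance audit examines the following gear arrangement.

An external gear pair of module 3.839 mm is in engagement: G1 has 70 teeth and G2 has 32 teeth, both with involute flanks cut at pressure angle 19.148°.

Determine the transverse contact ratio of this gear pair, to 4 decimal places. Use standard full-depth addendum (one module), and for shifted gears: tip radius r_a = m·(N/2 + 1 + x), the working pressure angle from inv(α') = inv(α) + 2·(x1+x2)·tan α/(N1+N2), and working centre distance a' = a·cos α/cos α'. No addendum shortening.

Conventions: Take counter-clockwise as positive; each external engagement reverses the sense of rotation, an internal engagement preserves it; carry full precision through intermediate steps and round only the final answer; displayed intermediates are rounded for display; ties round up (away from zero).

topology: single-mesh involute geometry — m = 3.839, 70T/32T pair
base radii: r_b1 = 126.931183, r_b2 = 58.025683
tip radii: r_a1 = 138.204000, r_a2 = 65.263000
no profile shift: α' = α, a' = a
action lengths: √(r_a1²−r_b1²) = 54.670106, √(r_a2²−r_b2²) = 29.871043
base pitch p_b = π·m·cos α = 11.393316
CR = (54.670106 + 29.871043 − 195.789000·sin 19.14800°)/11.393316 = 1.783547
contact ratio ≈ 1.7835

1.7835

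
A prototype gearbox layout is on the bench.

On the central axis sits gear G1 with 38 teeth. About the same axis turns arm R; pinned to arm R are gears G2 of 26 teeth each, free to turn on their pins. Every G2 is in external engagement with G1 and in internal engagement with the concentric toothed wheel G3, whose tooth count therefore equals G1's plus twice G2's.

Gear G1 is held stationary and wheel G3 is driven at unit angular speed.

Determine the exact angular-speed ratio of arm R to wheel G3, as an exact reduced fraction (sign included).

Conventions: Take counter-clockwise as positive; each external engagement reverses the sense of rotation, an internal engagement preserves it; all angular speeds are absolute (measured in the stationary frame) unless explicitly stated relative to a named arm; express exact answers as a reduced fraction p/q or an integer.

45/64

topology: planetary set — G1 38T / G2 26T / G3 90T, arm = carrier (Willis)
ring teeth: 38 + 2·26 = 90
38(ω_sun−ω_arm) = −90(ω_ring−ω_arm),  ω_sun = 0, ω_ring = 1
38(0−ω_arm) = −90(1−ω_arm)  ⇒  128·ω_arm = 90  ⇒  ω_arm = 45/64
ω_out/ω_in = 45/64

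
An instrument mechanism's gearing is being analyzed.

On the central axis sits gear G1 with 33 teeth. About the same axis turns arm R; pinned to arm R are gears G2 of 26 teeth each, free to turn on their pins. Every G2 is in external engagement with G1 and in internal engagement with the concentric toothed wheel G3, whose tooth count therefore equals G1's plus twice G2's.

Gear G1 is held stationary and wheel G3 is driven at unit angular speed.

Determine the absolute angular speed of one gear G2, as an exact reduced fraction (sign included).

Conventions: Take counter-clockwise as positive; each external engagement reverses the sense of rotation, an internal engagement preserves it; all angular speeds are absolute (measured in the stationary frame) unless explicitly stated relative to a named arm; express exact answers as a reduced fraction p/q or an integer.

85/52

planetary set (33T centre, 26T on arm, 85T internal) — Willis relation
ring teeth: 33 + 2·26 = 85
33(ω_sun−ω_arm) = −85(ω_ring−ω_arm),  ω_sun = 0, ω_ring = 1
33(0−ω_arm) = −85(1−ω_arm)  ⇒  118·ω_arm = 85  ⇒  ω_arm = 85/118
sun–planet mesh: 33·(0−85/118) = −26·(ω_p−ω_arm)  ⇒  ω_p−ω_arm = 2805/3068
ω_p = 85/118 + 2805/3068 = 85/52
exact speed ratio = 85/52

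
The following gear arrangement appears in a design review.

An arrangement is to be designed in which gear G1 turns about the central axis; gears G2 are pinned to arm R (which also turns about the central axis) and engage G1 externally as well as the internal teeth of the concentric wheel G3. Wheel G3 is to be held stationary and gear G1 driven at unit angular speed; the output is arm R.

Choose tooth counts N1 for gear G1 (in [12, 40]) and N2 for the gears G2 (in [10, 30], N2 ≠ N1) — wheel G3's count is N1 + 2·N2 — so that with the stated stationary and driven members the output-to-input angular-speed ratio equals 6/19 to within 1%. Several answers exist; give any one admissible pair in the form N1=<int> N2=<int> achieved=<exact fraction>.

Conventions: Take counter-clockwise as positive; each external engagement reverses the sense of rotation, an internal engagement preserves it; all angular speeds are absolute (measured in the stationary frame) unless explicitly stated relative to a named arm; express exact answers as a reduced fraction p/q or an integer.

topology: planetary set — design target 6/19, arm = carrier (Willis)
Willis with ω_ring = 0: ω_arm/ω_sun = N1/(N1+N3); set equal to 6/19  ⇒  N3/N1 = 1/(6/19) − 1 = 13/6
N3 = N1 + 2·N2  ⇒  N2/N1 = (N3/N1 − 1)/2 = (13/6 − 1)/2 = 7/12
smallest multiple with N1 ≥ 12 and N2 ≥ 10: k = 2  ⇒  N1 = 2·12 = 24, N2 = 2·7 = 14 (N1 ≤ 40, N2 ≤ 30, N2 ≠ N1 ✓), N3 = 24 + 2·14 = 52
check: N1/(N1+N3) with N1 = 24, N3 = 52 gives 6/19; |achieved − target| = 0 ≤ 3/950 ✓

N1=24 N2=14 achieved=6/19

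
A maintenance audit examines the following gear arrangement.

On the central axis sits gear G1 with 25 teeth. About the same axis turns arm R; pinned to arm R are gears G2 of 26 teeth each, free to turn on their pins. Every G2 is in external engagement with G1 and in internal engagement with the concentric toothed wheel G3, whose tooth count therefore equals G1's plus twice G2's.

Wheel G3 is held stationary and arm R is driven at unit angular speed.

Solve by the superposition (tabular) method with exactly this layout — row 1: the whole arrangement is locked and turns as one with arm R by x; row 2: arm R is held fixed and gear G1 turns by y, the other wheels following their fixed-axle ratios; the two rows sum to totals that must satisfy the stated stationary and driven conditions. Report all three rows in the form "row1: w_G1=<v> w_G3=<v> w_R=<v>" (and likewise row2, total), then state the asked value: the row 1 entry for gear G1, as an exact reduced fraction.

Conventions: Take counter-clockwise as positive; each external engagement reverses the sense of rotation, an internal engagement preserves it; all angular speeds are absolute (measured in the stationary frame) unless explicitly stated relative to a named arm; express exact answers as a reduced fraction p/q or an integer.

class = planetary set [G3 = 25+2·26 = 77; Willis about the carrier]
row 1 (train locked, turned with arm): all members turn x
row 2 (arm held, sun turns y): ω_ring = −(25/77)·y, ω_arm = 0
boundary: total ω_ring = x − (25/77)·y = 0 and total ω_arm = x = 1  ⇒  y = 77/25, x = 1
row 2 ring = −(25/77)·77/25 = -1
totals (row 1 + row 2): sun 1 + 77/25 = 102/25, ring 1 + (-1) = 0, arm 1 + 0 = 1
asked cell (row1, sun) = 1

row1: w_G1=1 w_G3=1 w_R=1
row2: w_G1=77/25 w_G3=-1 w_R=0
total: w_G1=102/25 w_G3=0 w_R=1
asked value: 1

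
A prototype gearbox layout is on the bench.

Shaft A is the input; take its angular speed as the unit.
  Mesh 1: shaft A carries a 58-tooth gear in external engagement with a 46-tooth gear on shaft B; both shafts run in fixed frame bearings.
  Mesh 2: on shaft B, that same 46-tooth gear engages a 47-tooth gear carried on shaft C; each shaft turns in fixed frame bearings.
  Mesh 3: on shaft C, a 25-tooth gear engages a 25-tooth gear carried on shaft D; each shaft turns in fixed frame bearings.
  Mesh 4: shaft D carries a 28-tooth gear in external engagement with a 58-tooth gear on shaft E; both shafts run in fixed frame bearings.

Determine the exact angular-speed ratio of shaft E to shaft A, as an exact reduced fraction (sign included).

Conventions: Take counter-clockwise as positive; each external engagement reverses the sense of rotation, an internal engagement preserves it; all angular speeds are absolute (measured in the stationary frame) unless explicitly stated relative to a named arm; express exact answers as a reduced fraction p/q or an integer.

28/47

class = fixed-axis compound train [4 meshes; 4 ratios multiply, 4 sense flips]
mesh 1 [58T→46T]: running ratio 29/23, sense −
mesh 2 [46T→47T]: running ratio 58/47, sense +
mesh 3 [25T→25T]: running ratio 58/47, sense −
mesh 4 [28T→58T]: running ratio 28/47, sense +
ω_out/ω_in = 28/47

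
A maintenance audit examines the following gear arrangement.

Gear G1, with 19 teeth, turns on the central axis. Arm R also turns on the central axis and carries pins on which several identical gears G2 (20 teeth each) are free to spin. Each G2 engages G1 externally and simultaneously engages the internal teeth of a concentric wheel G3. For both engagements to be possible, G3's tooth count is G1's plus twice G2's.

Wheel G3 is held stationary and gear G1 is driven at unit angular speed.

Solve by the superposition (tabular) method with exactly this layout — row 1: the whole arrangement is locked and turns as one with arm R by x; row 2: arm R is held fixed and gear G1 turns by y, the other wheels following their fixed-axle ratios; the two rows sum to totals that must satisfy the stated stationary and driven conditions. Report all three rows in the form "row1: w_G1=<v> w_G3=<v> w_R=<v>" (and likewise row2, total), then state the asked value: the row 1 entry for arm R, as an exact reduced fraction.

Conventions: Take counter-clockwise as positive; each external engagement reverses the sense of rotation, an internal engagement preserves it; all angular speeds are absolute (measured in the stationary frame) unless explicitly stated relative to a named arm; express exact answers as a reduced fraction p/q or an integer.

row1: w_G1=19/78 w_G3=19/78 w_R=19/78
row2: w_G1=59/78 w_G3=-19/78 w_R=0
total: w_G1=1 w_G3=0 w_R=19/78
asked value: 19/78

planetary set (19T centre, 20T on arm, 59T internal) — Willis relation
row 1 — lock + rotate with arm: ω_sun = ω_ring = ω_arm = x
superposition row 2 [arm held]: sun y, ring −(19/59)·y, arm 0
boundary: total ω_ring = x − (19/59)·y = 0 and total ω_sun = x + y = 1  ⇒  y = 59/78, x = 19/78
row 2 ring = −(19/59)·59/78 = -19/78
totals (row 1 + row 2): sun 19/78 + 59/78 = 1, ring 19/78 + (-19/78) = 0, arm 19/78 + 0 = 19/78
asked cell (row1, arm) = 19/78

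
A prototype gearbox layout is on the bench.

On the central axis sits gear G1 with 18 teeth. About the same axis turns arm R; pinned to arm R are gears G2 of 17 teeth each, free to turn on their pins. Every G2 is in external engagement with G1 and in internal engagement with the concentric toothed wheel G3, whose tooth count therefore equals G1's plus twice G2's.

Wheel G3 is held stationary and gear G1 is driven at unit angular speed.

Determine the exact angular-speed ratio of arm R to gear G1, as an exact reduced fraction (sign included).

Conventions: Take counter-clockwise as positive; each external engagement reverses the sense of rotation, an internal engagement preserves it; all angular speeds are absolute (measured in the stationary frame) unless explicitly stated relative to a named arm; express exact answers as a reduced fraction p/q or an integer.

9/35

planetary set (18T centre, 17T on arm, 52T internal) — Willis relation
ring teeth: 18 + 2·17 = 52
18(ω_sun−ω_arm) = −52(ω_ring−ω_arm),  ω_ring = 0, ω_sun = 1
18(1−ω_arm) = −52(0−ω_arm)  ⇒  70·ω_arm = 18  ⇒  ω_arm = 9/35
ω_out/ω_in = 9/35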